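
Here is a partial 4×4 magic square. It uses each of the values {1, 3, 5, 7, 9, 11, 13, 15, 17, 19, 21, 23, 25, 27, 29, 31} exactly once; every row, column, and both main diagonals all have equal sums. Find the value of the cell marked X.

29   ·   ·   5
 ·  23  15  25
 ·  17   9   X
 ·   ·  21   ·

31

The 16 entries sum to 256, so each line sums to 256/4 = 64.
Row 2 must total 64; the given cells sum to 63, so (2,1) = 1.
Column 3 must total 64; the given cells sum to 45, so (1,3) = 19.
Main diagonal must total 64; the given cells sum to 61, so (4,4) = 3.
Anti-diagonal must total 64; the given cells sum to 37, so (4,1) = 27.
From row 1, 64 − (29 + 19 + 5) gives (1,2) = 11.
From row 4, 64 − (27 + 21 + 3) gives (4,2) = 13.
Column 1: 29 + 1 + 27 + ? = 64, so (3,1) = 7.
Column 4 must total 64; the given cells sum to 33, so (3,4) = 31.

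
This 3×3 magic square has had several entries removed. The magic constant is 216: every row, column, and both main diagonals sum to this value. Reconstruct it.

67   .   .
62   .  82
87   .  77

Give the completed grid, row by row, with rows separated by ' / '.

Row 2 needs 216; the known cells sum to 144, so (2,2) = 72.
The remaining cell in row 3 is (3,2) = 216 − 164 = 52.
From column 2, 216 − (72 + 52) gives (1,2) = 92.
Column 3 needs 216; the known cells sum to 159, so (1,3) = 57.

67 92 57 / 62 72 82 / 87 52 77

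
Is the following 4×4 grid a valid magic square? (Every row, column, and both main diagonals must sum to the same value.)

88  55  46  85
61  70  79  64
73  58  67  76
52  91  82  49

Yes

Row 1: 88 + 55 + 46 + 85 = 274.
Row 2: 61 + 70 + 79 + 64 = 274.
Row 3: 73 + 58 + 67 + 76 = 274.
Row 4: 52 + 91 + 82 + 49 = 274.
Column 1: 88 + 61 + 73 + 52 = 274.
Column 2: 55 + 70 + 58 + 91 = 274.
Column 3: 46 + 79 + 67 + 82 = 274.
Column 4: 85 + 64 + 76 + 49 = 274.
Main diagonal: 88 + 70 + 67 + 49 = 274.
Anti-diagonal: 85 + 79 + 58 + 52 = 274.
All lines sum to 274.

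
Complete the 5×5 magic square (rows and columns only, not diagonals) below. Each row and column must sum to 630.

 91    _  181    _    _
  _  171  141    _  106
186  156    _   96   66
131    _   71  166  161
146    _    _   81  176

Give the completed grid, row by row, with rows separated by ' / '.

From row 3, 630 − (186 + 156 + 96 + 66) gives (3,3) = 126.
Row 4 must total 630; the given cells sum to 529, so (4,2) = 101.
The remaining cell in column 1 is (2,1) = 630 − 554 = 76.
From column 3, 630 − (181 + 141 + 126 + 71) gives (5,3) = 111.
From column 5, 630 − (106 + 66 + 161 + 176) gives (1,5) = 121.
From row 2, 630 − (76 + 171 + 141 + 106) gives (2,4) = 136.
From row 5, 630 − (146 + 111 + 81 + 176) gives (5,2) = 116.
Column 2: 171 + 156 + 101 + 116 + ? = 630, so (1,2) = 86.
The remaining cell in column 4 is (1,4) = 630 − 479 = 151.

91 86 181 151 121 / 76 171 141 136 106 / 186 156 126 96 66 / 131 101 71 166 161 / 146 116 111 81 176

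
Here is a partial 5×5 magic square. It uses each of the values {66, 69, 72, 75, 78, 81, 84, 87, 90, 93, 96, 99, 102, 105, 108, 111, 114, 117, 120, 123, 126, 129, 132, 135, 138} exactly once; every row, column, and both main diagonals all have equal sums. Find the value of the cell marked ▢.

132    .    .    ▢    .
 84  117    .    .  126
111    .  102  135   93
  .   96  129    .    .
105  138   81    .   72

66

The 25 entries sum to 2550, so each line sums to 2550/5 = 510.
The remaining cell in row 3 is (3,2) = 510 − 441 = 69.
From row 5, 510 − (105 + 138 + 81 + 72) gives (5,4) = 114.
From column 1, 510 − (132 + 84 + 111 + 105) gives (4,1) = 78.
The remaining cell in column 2 is (1,2) = 510 − 420 = 90.
Using main diagonal: 132 + 117 + 102 + 72 + ? → (4,4) = 510 − 423 = 87.
Row 4: 78 + 96 + 129 + 87 + ? = 510, so (4,5) = 120.
Using column 5: 126 + 93 + 120 + 72 + ? → (1,5) = 510 − 411 = 99.
From anti-diagonal, 510 − (99 + 102 + 96 + 105) gives (2,4) = 108.
Row 2 needs 510; the known cells sum to 435, so (2,3) = 75.
Column 3 needs 510; the known cells sum to 387, so (1,3) = 123.
From column 4, 510 − (108 + 135 + 87 + 114) gives (1,4) = 66.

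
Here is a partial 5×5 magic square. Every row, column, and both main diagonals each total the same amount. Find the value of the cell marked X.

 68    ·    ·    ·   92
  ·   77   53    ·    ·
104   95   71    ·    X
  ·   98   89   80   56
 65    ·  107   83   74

38

Main diagonal is complete and sums to 370; that is the magic constant.
From row 4, 370 − (98 + 89 + 80 + 56) gives (4,1) = 47.
Row 5 needs 370; the known cells sum to 329, so (5,2) = 41.
Column 1 needs 370; the known cells sum to 284, so (2,1) = 86.
Column 2 must total 370; the given cells sum to 311, so (1,2) = 59.
The remaining cell in column 3 is (1,3) = 370 − 320 = 50.
Anti-diagonal needs 370; the known cells sum to 326, so (2,4) = 44.
From row 1, 370 − (68 + 59 + 50 + 92) gives (1,4) = 101.
Row 2 must total 370; the given cells sum to 260, so (2,5) = 110.
Column 4 needs 370; the known cells sum to 308, so (3,4) = 62.
Column 5 must total 370; the given cells sum to 332, so (3,5) = 38.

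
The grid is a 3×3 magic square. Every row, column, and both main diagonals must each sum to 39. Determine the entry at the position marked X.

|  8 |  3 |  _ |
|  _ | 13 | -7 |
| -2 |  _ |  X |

18

The remaining cell in row 1 is (1,3) = 39 − 11 = 28.
Row 2 must total 39; the given cells sum to 6, so (2,1) = 33.
Using column 2: 3 + 13 + ? → (3,2) = 39 − 16 = 23.
Column 3 must total 39; the given cells sum to 21, so (3,3) = 18.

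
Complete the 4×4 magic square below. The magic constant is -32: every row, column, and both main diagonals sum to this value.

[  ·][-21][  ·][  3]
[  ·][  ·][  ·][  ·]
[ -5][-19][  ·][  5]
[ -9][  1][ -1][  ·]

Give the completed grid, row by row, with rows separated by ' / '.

Row 3 needs -32; the known cells sum to -19, so (3,3) = -13.
Row 4 needs -32; the known cells sum to -9, so (4,4) = -23.
Column 2 must total -32; the given cells sum to -39, so (2,2) = 7.
From column 4, -32 − (3 + 5 + (-23)) gives (2,4) = -17.
From main diagonal, -32 − (7 + (-13) + (-23)) gives (1,1) = -3.
Anti-diagonal needs -32; the known cells sum to -25, so (2,3) = -7.
Row 1 needs -32; the known cells sum to -21, so (1,3) = -11.
Using row 2: 7 + (-7) + (-17) + ? → (2,1) = -32 − (-17) = -15.

-3 -21 -11 3 / -15 7 -7 -17 / -5 -19 -13 5 / -9 1 -1 -23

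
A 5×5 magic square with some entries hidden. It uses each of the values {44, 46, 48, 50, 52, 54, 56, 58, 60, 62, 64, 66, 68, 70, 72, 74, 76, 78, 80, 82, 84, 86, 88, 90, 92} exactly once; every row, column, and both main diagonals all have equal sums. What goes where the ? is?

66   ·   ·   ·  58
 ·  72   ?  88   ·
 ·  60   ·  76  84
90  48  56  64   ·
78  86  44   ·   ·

The 25 entries sum to 1700, so each line sums to 1700/5 = 340.
Using row 4: 90 + 48 + 56 + 64 + ? → (4,5) = 340 − 258 = 82.
Column 2 must total 340; the given cells sum to 266, so (1,2) = 74.
Anti-diagonal must total 340; the given cells sum to 272, so (3,3) = 68.
Row 3 must total 340; the given cells sum to 288, so (3,1) = 52.
Column 1 needs 340; the known cells sum to 286, so (2,1) = 54.
Main diagonal must total 340; the given cells sum to 270, so (5,5) = 70.
The remaining cell in row 5 is (5,4) = 340 − 278 = 62.
Column 4 needs 340; the known cells sum to 290, so (1,4) = 50.
From column 5, 340 − (58 + 84 + 82 + 70) gives (2,5) = 46.
The remaining cell in row 1 is (1,3) = 340 − 248 = 92.
The remaining cell in row 2 is (2,3) = 340 − 260 = 80.

80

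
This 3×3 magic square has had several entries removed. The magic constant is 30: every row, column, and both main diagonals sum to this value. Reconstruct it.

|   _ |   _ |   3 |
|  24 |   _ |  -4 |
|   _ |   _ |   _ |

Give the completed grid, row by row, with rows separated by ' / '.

Row 2 must total 30; the given cells sum to 20, so (2,2) = 10.
Using column 3: 3 + (-4) + ? → (3,3) = 30 − (-1) = 31.
From main diagonal, 30 − (10 + 31) gives (1,1) = -11.
Anti-diagonal must total 30; the given cells sum to 13, so (3,1) = 17.
Row 1 must total 30; the given cells sum to -8, so (1,2) = 38.
Row 3 must total 30; the given cells sum to 48, so (3,2) = -18.

-11 38 3 / 24 10 -4 / 17 -18 31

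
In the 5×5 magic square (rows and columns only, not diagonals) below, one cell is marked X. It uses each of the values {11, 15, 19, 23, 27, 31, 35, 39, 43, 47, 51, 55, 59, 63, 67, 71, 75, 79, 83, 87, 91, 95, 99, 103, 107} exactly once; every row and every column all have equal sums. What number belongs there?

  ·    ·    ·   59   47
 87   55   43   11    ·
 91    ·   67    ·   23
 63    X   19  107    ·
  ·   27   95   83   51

31

The 25 entries sum to 1475, so each line sums to 1475/5 = 295.
The remaining cell in row 2 is (2,5) = 295 − 196 = 99.
From row 5, 295 − (27 + 95 + 83 + 51) gives (5,1) = 39.
Column 1 must total 295; the given cells sum to 280, so (1,1) = 15.
Using column 3: 43 + 67 + 19 + 95 + ? → (1,3) = 295 − 224 = 71.
From column 4, 295 − (59 + 11 + 107 + 83) gives (3,4) = 35.
Using column 5: 47 + 99 + 23 + 51 + ? → (4,5) = 295 − 220 = 75.
Row 1 must total 295; the given cells sum to 192, so (1,2) = 103.
Using row 3: 91 + 67 + 35 + 23 + ? → (3,2) = 295 − 216 = 79.
Row 4 must total 295; the given cells sum to 264, so (4,2) = 31.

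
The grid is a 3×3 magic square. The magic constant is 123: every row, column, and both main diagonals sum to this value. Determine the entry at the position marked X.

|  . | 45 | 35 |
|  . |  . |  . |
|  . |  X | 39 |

The remaining cell in row 1 is (1,1) = 123 − 80 = 43.
From column 3, 123 − (35 + 39) gives (2,3) = 49.
Main diagonal: 43 + 39 + ? = 123, so (2,2) = 41.
The remaining cell in anti-diagonal is (3,1) = 123 − 76 = 47.
Row 2 needs 123; the known cells sum to 90, so (2,1) = 33.
Row 3: 47 + 39 + ? = 123, so (3,2) = 37.

37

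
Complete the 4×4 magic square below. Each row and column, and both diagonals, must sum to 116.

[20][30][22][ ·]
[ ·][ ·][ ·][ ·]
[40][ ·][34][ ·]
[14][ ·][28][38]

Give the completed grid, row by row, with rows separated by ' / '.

Row 1 must total 116; the given cells sum to 72, so (1,4) = 44.
Using row 4: 14 + 28 + 38 + ? → (4,2) = 116 − 80 = 36.
Column 1 needs 116; the known cells sum to 74, so (2,1) = 42.
Column 3 must total 116; the given cells sum to 84, so (2,3) = 32.
Main diagonal: 20 + 34 + 38 + ? = 116, so (2,2) = 24.
The remaining cell in anti-diagonal is (3,2) = 116 − 90 = 26.
Row 2 must total 116; the given cells sum to 98, so (2,4) = 18.
Row 3 needs 116; the known cells sum to 100, so (3,4) = 16.

20 30 22 44 / 42 24 32 18 / 40 26 34 16 / 14 36 28 38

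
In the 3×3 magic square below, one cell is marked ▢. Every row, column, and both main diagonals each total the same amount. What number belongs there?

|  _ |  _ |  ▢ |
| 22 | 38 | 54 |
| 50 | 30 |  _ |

26

Row 2 is complete and sums to 114; that is the magic constant.
Using row 3: 50 + 30 + ? → (3,3) = 114 − 80 = 34.
Column 1 needs 114; the known cells sum to 72, so (1,1) = 42.
Column 2 must total 114; the given cells sum to 68, so (1,2) = 46.
From column 3, 114 − (54 + 34) gives (1,3) = 26.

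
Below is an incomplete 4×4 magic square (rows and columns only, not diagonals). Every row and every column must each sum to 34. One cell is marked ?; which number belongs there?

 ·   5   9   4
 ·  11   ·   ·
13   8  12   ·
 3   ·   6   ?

15

The remaining cell in row 1 is (1,1) = 34 − 18 = 16.
Row 3 must total 34; the given cells sum to 33, so (3,4) = 1.
Column 1 must total 34; the given cells sum to 32, so (2,1) = 2.
Using column 2: 5 + 11 + 8 + ? → (4,2) = 34 − 24 = 10.
From column 3, 34 − (9 + 12 + 6) gives (2,3) = 7.
Row 2 needs 34; the known cells sum to 20, so (2,4) = 14.
Using row 4: 3 + 10 + 6 + ? → (4,4) = 34 − 19 = 15.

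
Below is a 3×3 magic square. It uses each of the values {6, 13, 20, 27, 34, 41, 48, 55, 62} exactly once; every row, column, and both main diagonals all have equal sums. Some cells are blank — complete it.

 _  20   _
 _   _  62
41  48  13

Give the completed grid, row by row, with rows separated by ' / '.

55 20 27 / 6 34 62 / 41 48 13

The 9 entries sum to 306, so each line sums to 306/3 = 102.
Using column 2: 20 + 48 + ? → (2,2) = 102 − 68 = 34.
From column 3, 102 − (62 + 13) gives (1,3) = 27.
Main diagonal: 34 + 13 + ? = 102, so (1,1) = 55.
From row 2, 102 − (34 + 62) gives (2,1) = 6.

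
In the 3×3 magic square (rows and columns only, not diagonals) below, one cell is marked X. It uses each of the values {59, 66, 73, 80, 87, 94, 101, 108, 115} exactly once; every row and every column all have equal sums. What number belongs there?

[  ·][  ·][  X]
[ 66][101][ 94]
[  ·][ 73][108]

The 9 entries sum to 783, so each line sums to 783/3 = 261.
Using row 3: 73 + 108 + ? → (3,1) = 261 − 181 = 80.
From column 1, 261 − (66 + 80) gives (1,1) = 115.
Using column 2: 101 + 73 + ? → (1,2) = 261 − 174 = 87.
From column 3, 261 − (94 + 108) gives (1,3) = 59.

59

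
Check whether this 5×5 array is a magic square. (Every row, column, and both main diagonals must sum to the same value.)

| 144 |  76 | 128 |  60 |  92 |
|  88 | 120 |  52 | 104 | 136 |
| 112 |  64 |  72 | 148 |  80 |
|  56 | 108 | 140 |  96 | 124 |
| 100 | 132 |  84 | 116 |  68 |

Row 1: 144 + 76 + 128 + 60 + 92 = 500.
Row 2: 88 + 120 + 52 + 104 + 136 = 500.
Row 3: 112 + 64 + 72 + 148 + 80 = 476.
Row 4: 56 + 108 + 140 + 96 + 124 = 524.
Row 5: 100 + 132 + 84 + 116 + 68 = 500.
Column 1: 144 + 88 + 112 + 56 + 100 = 500.
Column 2: 76 + 120 + 64 + 108 + 132 = 500.
Column 3: 128 + 52 + 72 + 140 + 84 = 476.
Column 4: 60 + 104 + 148 + 96 + 116 = 524.
Column 5: 92 + 136 + 80 + 124 + 68 = 500.
Main diagonal: 144 + 120 + 72 + 96 + 68 = 500.
Anti-diagonal: 92 + 104 + 72 + 108 + 100 = 476.

No — row 3 sums to 476 but column 2 sums to 500.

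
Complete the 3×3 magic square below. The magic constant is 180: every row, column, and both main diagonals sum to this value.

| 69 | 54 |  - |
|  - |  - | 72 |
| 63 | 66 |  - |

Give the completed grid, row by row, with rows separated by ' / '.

69 54 57 / 48 60 72 / 63 66 51

Row 1: 69 + 54 + ? = 180, so (1,3) = 57.
Row 3: 63 + 66 + ? = 180, so (3,3) = 51.
Column 1 needs 180; the known cells sum to 132, so (2,1) = 48.
The remaining cell in column 2 is (2,2) = 180 − 120 = 60.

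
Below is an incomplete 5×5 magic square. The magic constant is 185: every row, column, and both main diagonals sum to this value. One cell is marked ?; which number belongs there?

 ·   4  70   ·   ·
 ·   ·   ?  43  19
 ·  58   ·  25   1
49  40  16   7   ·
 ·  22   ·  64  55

From row 4, 185 − (49 + 40 + 16 + 7) gives (4,5) = 73.
The remaining cell in column 2 is (2,2) = 185 − 124 = 61.
Using column 4: 43 + 25 + 7 + 64 + ? → (1,4) = 185 − 139 = 46.
Column 5: 19 + 1 + 73 + 55 + ? = 185, so (1,5) = 37.
Row 1: 4 + 70 + 46 + 37 + ? = 185, so (1,1) = 28.
Main diagonal needs 185; the known cells sum to 151, so (3,3) = 34.
The remaining cell in anti-diagonal is (5,1) = 185 − 154 = 31.
Using row 3: 58 + 34 + 25 + 1 + ? → (3,1) = 185 − 118 = 67.
Row 5 needs 185; the known cells sum to 172, so (5,3) = 13.
Column 1 needs 185; the known cells sum to 175, so (2,1) = 10.
Using column 3: 70 + 34 + 16 + 13 + ? → (2,3) = 185 − 133 = 52.

52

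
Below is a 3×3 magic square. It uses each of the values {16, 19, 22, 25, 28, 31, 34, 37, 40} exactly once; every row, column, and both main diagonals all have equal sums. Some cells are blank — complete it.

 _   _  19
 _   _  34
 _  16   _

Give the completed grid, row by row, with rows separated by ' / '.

25 40 19 / 22 28 34 / 37 16 31

The 9 entries sum to 252, so each line sums to 252/3 = 84.
Column 3: 19 + 34 + ? = 84, so (3,3) = 31.
Row 3: 16 + 31 + ? = 84, so (3,1) = 37.
Anti-diagonal needs 84; the known cells sum to 56, so (2,2) = 28.
The remaining cell in row 2 is (2,1) = 84 − 62 = 22.
Column 1: 22 + 37 + ? = 84, so (1,1) = 25.
Column 2 must total 84; the given cells sum to 44, so (1,2) = 40.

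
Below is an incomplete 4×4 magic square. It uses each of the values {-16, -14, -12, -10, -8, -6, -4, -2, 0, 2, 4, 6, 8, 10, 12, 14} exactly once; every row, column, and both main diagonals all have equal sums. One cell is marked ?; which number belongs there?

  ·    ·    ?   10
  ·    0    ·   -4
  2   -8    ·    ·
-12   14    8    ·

-16

The 16 entries sum to -16, so each line sums to -16/4 = -4.
From row 4, -4 − (-12 + 14 + 8) gives (4,4) = -14.
Column 2 must total -4; the given cells sum to 6, so (1,2) = -10.
Using column 4: 10 + (-4) + (-14) + ? → (3,4) = -4 − (-8) = 4.
Anti-diagonal needs -4; the known cells sum to -10, so (2,3) = 6.
From row 2, -4 − (0 + 6 + (-4)) gives (2,1) = -6.
Row 3 must total -4; the given cells sum to -2, so (3,3) = -2.
The remaining cell in column 1 is (1,1) = -4 − (-16) = 12.
Using column 3: 6 + (-2) + 8 + ? → (1,3) = -4 − 12 = -16.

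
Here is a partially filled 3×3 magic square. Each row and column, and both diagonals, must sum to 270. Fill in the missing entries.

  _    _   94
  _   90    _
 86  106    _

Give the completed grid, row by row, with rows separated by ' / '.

The remaining cell in row 3 is (3,3) = 270 − 192 = 78.
From column 2, 270 − (90 + 106) gives (1,2) = 74.
Using column 3: 94 + 78 + ? → (2,3) = 270 − 172 = 98.
The remaining cell in main diagonal is (1,1) = 270 − 168 = 102.
Row 2: 90 + 98 + ? = 270, so (2,1) = 82.

102 74 94 / 82 90 98 / 86 106 78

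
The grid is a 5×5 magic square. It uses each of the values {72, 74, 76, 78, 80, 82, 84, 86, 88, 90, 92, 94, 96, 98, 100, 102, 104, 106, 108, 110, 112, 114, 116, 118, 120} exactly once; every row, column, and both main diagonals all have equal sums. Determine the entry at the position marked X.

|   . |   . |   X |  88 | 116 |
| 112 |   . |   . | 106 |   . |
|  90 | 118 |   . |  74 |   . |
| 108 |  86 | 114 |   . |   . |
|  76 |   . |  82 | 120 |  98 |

110

The 25 entries sum to 2400, so each line sums to 2400/5 = 480.
Row 5: 76 + 82 + 120 + 98 + ? = 480, so (5,2) = 104.
Using column 1: 112 + 90 + 108 + 76 + ? → (1,1) = 480 − 386 = 94.
Column 4 needs 480; the known cells sum to 388, so (4,4) = 92.
Using anti-diagonal: 116 + 106 + 86 + 76 + ? → (3,3) = 480 − 384 = 96.
Row 3: 90 + 118 + 96 + 74 + ? = 480, so (3,5) = 102.
Row 4 needs 480; the known cells sum to 400, so (4,5) = 80.
Column 5: 116 + 102 + 80 + 98 + ? = 480, so (2,5) = 84.
Main diagonal: 94 + 96 + 92 + 98 + ? = 480, so (2,2) = 100.
Row 2: 112 + 100 + 106 + 84 + ? = 480, so (2,3) = 78.
From column 2, 480 − (100 + 118 + 86 + 104) gives (1,2) = 72.
Using column 3: 78 + 96 + 114 + 82 + ? → (1,3) = 480 − 370 = 110.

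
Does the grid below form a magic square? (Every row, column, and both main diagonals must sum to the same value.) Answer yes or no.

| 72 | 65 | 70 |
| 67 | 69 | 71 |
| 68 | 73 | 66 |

Row 1: 72 + 65 + 70 = 207.
Row 2: 67 + 69 + 71 = 207.
Row 3: 68 + 73 + 66 = 207.
Column 1: 72 + 67 + 68 = 207.
Column 2: 65 + 69 + 73 = 207.
Column 3: 70 + 71 + 66 = 207.
Main diagonal: 72 + 69 + 66 = 207.
Anti-diagonal: 70 + 69 + 68 = 207.
All lines sum to 207.

Yes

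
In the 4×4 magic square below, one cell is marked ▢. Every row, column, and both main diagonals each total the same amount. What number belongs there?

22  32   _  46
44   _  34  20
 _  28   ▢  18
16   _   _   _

36

Anti-diagonal is complete and sums to 124; that is the magic constant.
The remaining cell in row 1 is (1,3) = 124 − 100 = 24.
Row 2 needs 124; the known cells sum to 98, so (2,2) = 26.
Column 1: 22 + 44 + 16 + ? = 124, so (3,1) = 42.
From column 2, 124 − (32 + 26 + 28) gives (4,2) = 38.
From column 4, 124 − (46 + 20 + 18) gives (4,4) = 40.
Using main diagonal: 22 + 26 + 40 + ? → (3,3) = 124 − 88 = 36.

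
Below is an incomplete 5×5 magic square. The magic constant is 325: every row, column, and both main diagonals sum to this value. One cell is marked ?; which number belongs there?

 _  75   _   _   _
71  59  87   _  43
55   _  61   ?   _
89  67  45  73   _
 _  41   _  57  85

49

The remaining cell in row 2 is (2,4) = 325 − 260 = 65.
Row 4 must total 325; the given cells sum to 274, so (4,5) = 51.
Column 2: 75 + 59 + 67 + 41 + ? = 325, so (3,2) = 83.
From main diagonal, 325 − (59 + 61 + 73 + 85) gives (1,1) = 47.
Using column 1: 47 + 71 + 55 + 89 + ? → (5,1) = 325 − 262 = 63.
Anti-diagonal: 65 + 61 + 67 + 63 + ? = 325, so (1,5) = 69.
Using row 5: 63 + 41 + 57 + 85 + ? → (5,3) = 325 − 246 = 79.
Column 3 must total 325; the given cells sum to 272, so (1,3) = 53.
Column 5 needs 325; the known cells sum to 248, so (3,5) = 77.
Using row 1: 47 + 75 + 53 + 69 + ? → (1,4) = 325 − 244 = 81.
The remaining cell in row 3 is (3,4) = 325 − 276 = 49.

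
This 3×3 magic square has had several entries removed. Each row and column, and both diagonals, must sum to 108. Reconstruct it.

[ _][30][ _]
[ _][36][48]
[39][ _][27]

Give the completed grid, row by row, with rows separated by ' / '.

45 30 33 / 24 36 48 / 39 42 27

The remaining cell in row 2 is (2,1) = 108 − 84 = 24.
Row 3 needs 108; the known cells sum to 66, so (3,2) = 42.
From column 1, 108 − (24 + 39) gives (1,1) = 45.
From column 3, 108 − (48 + 27) gives (1,3) = 33.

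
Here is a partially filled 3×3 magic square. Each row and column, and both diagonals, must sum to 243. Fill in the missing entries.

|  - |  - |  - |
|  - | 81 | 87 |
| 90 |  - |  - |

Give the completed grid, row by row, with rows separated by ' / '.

Row 2 needs 243; the known cells sum to 168, so (2,1) = 75.
Column 1 must total 243; the given cells sum to 165, so (1,1) = 78.
The remaining cell in main diagonal is (3,3) = 243 − 159 = 84.
The remaining cell in anti-diagonal is (1,3) = 243 − 171 = 72.
Row 1 needs 243; the known cells sum to 150, so (1,2) = 93.
Row 3 needs 243; the known cells sum to 174, so (3,2) = 69.

78 93 72 / 75 81 87 / 90 69 84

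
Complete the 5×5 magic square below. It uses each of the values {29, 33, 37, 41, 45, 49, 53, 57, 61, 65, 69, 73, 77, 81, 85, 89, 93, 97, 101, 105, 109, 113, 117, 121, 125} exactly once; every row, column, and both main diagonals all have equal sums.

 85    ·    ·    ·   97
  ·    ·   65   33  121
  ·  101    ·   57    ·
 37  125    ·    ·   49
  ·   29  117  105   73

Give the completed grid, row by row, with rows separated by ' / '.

85 53 41 109 97 / 89 77 65 33 121 / 113 101 69 57 45 / 37 125 93 81 49 / 61 29 117 105 73

The 25 entries sum to 1925, so each line sums to 1925/5 = 385.
From row 5, 385 − (29 + 117 + 105 + 73) gives (5,1) = 61.
Column 5: 97 + 121 + 49 + 73 + ? = 385, so (3,5) = 45.
Anti-diagonal must total 385; the given cells sum to 316, so (3,3) = 69.
Row 3: 101 + 69 + 57 + 45 + ? = 385, so (3,1) = 113.
The remaining cell in column 1 is (2,1) = 385 − 296 = 89.
Row 2 must total 385; the given cells sum to 308, so (2,2) = 77.
Column 2 must total 385; the given cells sum to 332, so (1,2) = 53.
Using main diagonal: 85 + 77 + 69 + 73 + ? → (4,4) = 385 − 304 = 81.
Row 4 must total 385; the given cells sum to 292, so (4,3) = 93.
From column 3, 385 − (65 + 69 + 93 + 117) gives (1,3) = 41.
Using column 4: 33 + 57 + 81 + 105 + ? → (1,4) = 385 − 276 = 109.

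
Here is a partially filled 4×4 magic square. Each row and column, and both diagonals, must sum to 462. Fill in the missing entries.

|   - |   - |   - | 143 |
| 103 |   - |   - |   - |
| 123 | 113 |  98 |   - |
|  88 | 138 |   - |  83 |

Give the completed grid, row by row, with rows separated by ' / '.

Row 3: 123 + 113 + 98 + ? = 462, so (3,4) = 128.
Row 4 needs 462; the known cells sum to 309, so (4,3) = 153.
The remaining cell in column 1 is (1,1) = 462 − 314 = 148.
Column 4: 143 + 128 + 83 + ? = 462, so (2,4) = 108.
From main diagonal, 462 − (148 + 98 + 83) gives (2,2) = 133.
Using anti-diagonal: 143 + 113 + 88 + ? → (2,3) = 462 − 344 = 118.
The remaining cell in column 2 is (1,2) = 462 − 384 = 78.
Column 3 needs 462; the known cells sum to 369, so (1,3) = 93.

148 78 93 143 / 103 133 118 108 / 123 113 98 128 / 88 138 153 83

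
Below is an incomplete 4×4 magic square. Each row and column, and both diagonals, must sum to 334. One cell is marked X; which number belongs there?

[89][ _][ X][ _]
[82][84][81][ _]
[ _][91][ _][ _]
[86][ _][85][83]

Using row 2: 82 + 84 + 81 + ? → (2,4) = 334 − 247 = 87.
Row 4 needs 334; the known cells sum to 254, so (4,2) = 80.
Column 1 must total 334; the given cells sum to 257, so (3,1) = 77.
Using column 2: 84 + 91 + 80 + ? → (1,2) = 334 − 255 = 79.
Main diagonal: 89 + 84 + 83 + ? = 334, so (3,3) = 78.
Anti-diagonal: 81 + 91 + 86 + ? = 334, so (1,4) = 76.
From row 1, 334 − (89 + 79 + 76) gives (1,3) = 90.

90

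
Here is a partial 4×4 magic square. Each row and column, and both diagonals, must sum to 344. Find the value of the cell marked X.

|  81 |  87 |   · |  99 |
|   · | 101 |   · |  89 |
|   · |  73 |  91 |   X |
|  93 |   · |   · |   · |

From row 1, 344 − (81 + 87 + 99) gives (1,3) = 77.
Column 2 must total 344; the given cells sum to 261, so (4,2) = 83.
Main diagonal must total 344; the given cells sum to 273, so (4,4) = 71.
Anti-diagonal: 99 + 73 + 93 + ? = 344, so (2,3) = 79.
From row 2, 344 − (101 + 79 + 89) gives (2,1) = 75.
The remaining cell in row 4 is (4,3) = 344 − 247 = 97.
Column 1 must total 344; the given cells sum to 249, so (3,1) = 95.
Using column 4: 99 + 89 + 71 + ? → (3,4) = 344 − 259 = 85.

85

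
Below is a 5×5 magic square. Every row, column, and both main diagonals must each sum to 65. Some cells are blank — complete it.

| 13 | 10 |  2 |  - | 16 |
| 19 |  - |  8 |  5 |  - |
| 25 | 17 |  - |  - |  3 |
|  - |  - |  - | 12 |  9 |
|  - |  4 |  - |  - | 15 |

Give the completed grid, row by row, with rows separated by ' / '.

13 10 2 24 16 / 19 11 8 5 22 / 25 17 14 6 3 / 1 23 20 12 9 / 7 4 21 18 15

Row 1: 13 + 10 + 2 + 16 + ? = 65, so (1,4) = 24.
Column 5: 16 + 3 + 9 + 15 + ? = 65, so (2,5) = 22.
Row 2: 19 + 8 + 5 + 22 + ? = 65, so (2,2) = 11.
The remaining cell in column 2 is (4,2) = 65 − 42 = 23.
Using main diagonal: 13 + 11 + 12 + 15 + ? → (3,3) = 65 − 51 = 14.
From anti-diagonal, 65 − (16 + 5 + 14 + 23) gives (5,1) = 7.
Using row 3: 25 + 17 + 14 + 3 + ? → (3,4) = 65 − 59 = 6.
Column 1 must total 65; the given cells sum to 64, so (4,1) = 1.
The remaining cell in column 4 is (5,4) = 65 − 47 = 18.
Row 4 needs 65; the known cells sum to 45, so (4,3) = 20.
From row 5, 65 − (7 + 4 + 18 + 15) gives (5,3) = 21.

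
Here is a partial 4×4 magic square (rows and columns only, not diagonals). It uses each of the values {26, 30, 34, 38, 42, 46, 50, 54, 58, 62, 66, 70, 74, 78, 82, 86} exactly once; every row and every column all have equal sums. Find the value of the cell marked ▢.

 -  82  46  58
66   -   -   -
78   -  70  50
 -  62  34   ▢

The 16 entries sum to 896, so each line sums to 896/4 = 224.
Row 1 needs 224; the known cells sum to 186, so (1,1) = 38.
The remaining cell in row 3 is (3,2) = 224 − 198 = 26.
The remaining cell in column 1 is (4,1) = 224 − 182 = 42.
Column 2: 82 + 26 + 62 + ? = 224, so (2,2) = 54.
From column 3, 224 − (46 + 70 + 34) gives (2,3) = 74.
Row 2 must total 224; the given cells sum to 194, so (2,4) = 30.
Row 4 must total 224; the given cells sum to 138, so (4,4) = 86.

86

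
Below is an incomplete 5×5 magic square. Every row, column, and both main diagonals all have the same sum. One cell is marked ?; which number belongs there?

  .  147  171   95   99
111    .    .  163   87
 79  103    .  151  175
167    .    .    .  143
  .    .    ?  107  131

Column 5 is complete and sums to 635; that is the magic constant.
Row 1 needs 635; the known cells sum to 512, so (1,1) = 123.
The remaining cell in row 3 is (3,3) = 635 − 508 = 127.
Using column 1: 123 + 111 + 79 + 167 + ? → (5,1) = 635 − 480 = 155.
Using column 4: 95 + 163 + 151 + 107 + ? → (4,4) = 635 − 516 = 119.
Main diagonal needs 635; the known cells sum to 500, so (2,2) = 135.
From anti-diagonal, 635 − (99 + 163 + 127 + 155) gives (4,2) = 91.
Row 2 needs 635; the known cells sum to 496, so (2,3) = 139.
Row 4 needs 635; the known cells sum to 520, so (4,3) = 115.
From column 2, 635 − (147 + 135 + 103 + 91) gives (5,2) = 159.
The remaining cell in column 3 is (5,3) = 635 − 552 = 83.

83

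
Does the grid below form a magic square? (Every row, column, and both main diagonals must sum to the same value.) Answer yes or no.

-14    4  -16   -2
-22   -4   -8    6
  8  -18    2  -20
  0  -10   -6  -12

Row 1: -14 + 4 + (-16) + (-2) = -28.
Row 2: -22 + (-4) + (-8) + 6 = -28.
Row 3: 8 + (-18) + 2 + (-20) = -28.
Row 4: 0 + (-10) + (-6) + (-12) = -28.
Column 1: -14 + (-22) + 8 + 0 = -28.
Column 2: 4 + (-4) + (-18) + (-10) = -28.
Column 3: -16 + (-8) + 2 + (-6) = -28.
Column 4: -2 + 6 + (-20) + (-12) = -28.
Main diagonal: -14 + (-4) + 2 + (-12) = -28.
Anti-diagonal: -2 + (-8) + (-18) + 0 = -28.
All lines sum to -28.

Yes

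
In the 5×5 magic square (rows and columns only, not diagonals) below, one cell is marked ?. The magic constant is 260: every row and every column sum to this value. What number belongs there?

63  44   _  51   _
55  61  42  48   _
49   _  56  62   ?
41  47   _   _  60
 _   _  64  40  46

43

Row 2 needs 260; the known cells sum to 206, so (2,5) = 54.
Column 1 must total 260; the given cells sum to 208, so (5,1) = 52.
The remaining cell in column 4 is (4,4) = 260 − 201 = 59.
Row 4 must total 260; the given cells sum to 207, so (4,3) = 53.
From row 5, 260 − (52 + 64 + 40 + 46) gives (5,2) = 58.
From column 2, 260 − (44 + 61 + 47 + 58) gives (3,2) = 50.
Using column 3: 42 + 56 + 53 + 64 + ? → (1,3) = 260 − 215 = 45.
Row 1: 63 + 44 + 45 + 51 + ? = 260, so (1,5) = 57.
From row 3, 260 − (49 + 50 + 56 + 62) gives (3,5) = 43.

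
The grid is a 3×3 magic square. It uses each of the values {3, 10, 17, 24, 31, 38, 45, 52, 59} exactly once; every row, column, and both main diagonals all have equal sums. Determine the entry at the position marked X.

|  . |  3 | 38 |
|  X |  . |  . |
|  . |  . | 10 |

17

The 9 entries sum to 279, so each line sums to 279/3 = 93.
Row 1: 3 + 38 + ? = 93, so (1,1) = 52.
From column 3, 93 − (38 + 10) gives (2,3) = 45.
Main diagonal must total 93; the given cells sum to 62, so (2,2) = 31.
The remaining cell in anti-diagonal is (3,1) = 93 − 69 = 24.
Row 2: 31 + 45 + ? = 93, so (2,1) = 17.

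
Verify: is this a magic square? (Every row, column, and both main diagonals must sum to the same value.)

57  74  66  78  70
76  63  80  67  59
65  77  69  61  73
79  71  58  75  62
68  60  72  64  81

Yes

Row 1: 57 + 74 + 66 + 78 + 70 = 345.
Row 2: 76 + 63 + 80 + 67 + 59 = 345.
Row 3: 65 + 77 + 69 + 61 + 73 = 345.
Row 4: 79 + 71 + 58 + 75 + 62 = 345.
Row 5: 68 + 60 + 72 + 64 + 81 = 345.
Column 1: 57 + 76 + 65 + 79 + 68 = 345.
Column 2: 74 + 63 + 77 + 71 + 60 = 345.
Column 3: 66 + 80 + 69 + 58 + 72 = 345.
Column 4: 78 + 67 + 61 + 75 + 64 = 345.
Column 5: 70 + 59 + 73 + 62 + 81 = 345.
Main diagonal: 57 + 63 + 69 + 75 + 81 = 345.
Anti-diagonal: 70 + 67 + 69 + 71 + 68 = 345.
All lines sum to 345.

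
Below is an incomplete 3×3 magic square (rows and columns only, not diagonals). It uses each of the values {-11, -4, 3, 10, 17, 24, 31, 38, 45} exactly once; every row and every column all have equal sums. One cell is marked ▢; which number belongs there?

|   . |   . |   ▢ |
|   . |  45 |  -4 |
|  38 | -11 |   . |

31

The 9 entries sum to 153, so each line sums to 153/3 = 51.
Row 2: 45 + (-4) + ? = 51, so (2,1) = 10.
Row 3 needs 51; the known cells sum to 27, so (3,3) = 24.
From column 1, 51 − (10 + 38) gives (1,1) = 3.
Column 2: 45 + (-11) + ? = 51, so (1,2) = 17.
Using column 3: -4 + 24 + ? → (1,3) = 51 − 20 = 31.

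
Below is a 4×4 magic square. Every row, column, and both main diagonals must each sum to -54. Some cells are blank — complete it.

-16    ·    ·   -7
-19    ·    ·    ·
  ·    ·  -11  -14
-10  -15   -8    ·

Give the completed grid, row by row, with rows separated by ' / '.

Row 4: -10 + (-15) + (-8) + ? = -54, so (4,4) = -21.
The remaining cell in column 1 is (3,1) = -54 − (-45) = -9.
Column 4: -7 + (-14) + (-21) + ? = -54, so (2,4) = -12.
Using main diagonal: -16 + (-11) + (-21) + ? → (2,2) = -54 − (-48) = -6.
From row 2, -54 − (-19 + (-6) + (-12)) gives (2,3) = -17.
Using row 3: -9 + (-11) + (-14) + ? → (3,2) = -54 − (-34) = -20.
Using column 2: -6 + (-20) + (-15) + ? → (1,2) = -54 − (-41) = -13.
Column 3: -17 + (-11) + (-8) + ? = -54, so (1,3) = -18.

-16 -13 -18 -7 / -19 -6 -17 -12 / -9 -20 -11 -14 / -10 -15 -8 -21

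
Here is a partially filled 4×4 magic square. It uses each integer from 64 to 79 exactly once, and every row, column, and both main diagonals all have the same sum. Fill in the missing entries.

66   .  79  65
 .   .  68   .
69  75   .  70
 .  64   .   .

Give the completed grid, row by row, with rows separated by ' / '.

66 76 79 65 / 73 71 68 74 / 69 75 72 70 / 78 64 67 77

The entries are 64 through 79, which sum to 1144, so each line sums to 1144/4 = 286.
Row 1 must total 286; the given cells sum to 210, so (1,2) = 76.
Row 3 needs 286; the known cells sum to 214, so (3,3) = 72.
Column 2 needs 286; the known cells sum to 215, so (2,2) = 71.
Column 3 needs 286; the known cells sum to 219, so (4,3) = 67.
Main diagonal: 66 + 71 + 72 + ? = 286, so (4,4) = 77.
From anti-diagonal, 286 − (65 + 68 + 75) gives (4,1) = 78.
Using column 1: 66 + 69 + 78 + ? → (2,1) = 286 − 213 = 73.
Column 4: 65 + 70 + 77 + ? = 286, so (2,4) = 74.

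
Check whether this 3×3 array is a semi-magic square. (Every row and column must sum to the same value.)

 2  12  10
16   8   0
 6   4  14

Row 1: 2 + 12 + 10 = 24.
Row 2: 16 + 8 + 0 = 24.
Row 3: 6 + 4 + 14 = 24.
Column 1: 2 + 16 + 6 = 24.
Column 2: 12 + 8 + 4 = 24.
Column 3: 10 + 0 + 14 = 24.
All lines sum to 24.

Yes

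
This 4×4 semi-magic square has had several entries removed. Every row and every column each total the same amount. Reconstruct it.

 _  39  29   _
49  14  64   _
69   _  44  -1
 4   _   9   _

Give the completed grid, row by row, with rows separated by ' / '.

24 39 29 54 / 49 14 64 19 / 69 34 44 -1 / 4 59 9 74

Column 3 is already complete: 29 + 64 + 44 + 9 = 146, so that is the magic constant.
The remaining cell in row 2 is (2,4) = 146 − 127 = 19.
Using row 3: 69 + 44 + (-1) + ? → (3,2) = 146 − 112 = 34.
Column 1 must total 146; the given cells sum to 122, so (1,1) = 24.
The remaining cell in column 2 is (4,2) = 146 − 87 = 59.
Row 1: 24 + 39 + 29 + ? = 146, so (1,4) = 54.
Row 4: 4 + 59 + 9 + ? = 146, so (4,4) = 74.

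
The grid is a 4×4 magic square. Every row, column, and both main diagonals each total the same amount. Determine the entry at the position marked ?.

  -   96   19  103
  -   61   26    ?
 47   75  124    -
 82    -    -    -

110

Anti-diagonal is complete and sums to 286; that is the magic constant.
The remaining cell in row 1 is (1,1) = 286 − 218 = 68.
Row 3 must total 286; the given cells sum to 246, so (3,4) = 40.
Column 1 needs 286; the known cells sum to 197, so (2,1) = 89.
The remaining cell in column 2 is (4,2) = 286 − 232 = 54.
From column 3, 286 − (19 + 26 + 124) gives (4,3) = 117.
Main diagonal needs 286; the known cells sum to 253, so (4,4) = 33.
From row 2, 286 − (89 + 61 + 26) gives (2,4) = 110.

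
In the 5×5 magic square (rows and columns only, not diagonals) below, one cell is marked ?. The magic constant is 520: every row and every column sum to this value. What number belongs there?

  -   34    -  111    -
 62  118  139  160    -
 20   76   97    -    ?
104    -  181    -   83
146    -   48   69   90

From row 2, 520 − (62 + 118 + 139 + 160) gives (2,5) = 41.
Row 5: 146 + 48 + 69 + 90 + ? = 520, so (5,2) = 167.
The remaining cell in column 1 is (1,1) = 520 − 332 = 188.
From column 2, 520 − (34 + 118 + 76 + 167) gives (4,2) = 125.
The remaining cell in column 3 is (1,3) = 520 − 465 = 55.
Row 1 needs 520; the known cells sum to 388, so (1,5) = 132.
The remaining cell in row 4 is (4,4) = 520 − 493 = 27.
From column 4, 520 − (111 + 160 + 27 + 69) gives (3,4) = 153.
Column 5 must total 520; the given cells sum to 346, so (3,5) = 174.

174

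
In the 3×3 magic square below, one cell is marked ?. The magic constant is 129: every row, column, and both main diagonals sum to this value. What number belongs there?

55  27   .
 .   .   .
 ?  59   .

The remaining cell in row 1 is (1,3) = 129 − 82 = 47.
Column 2 needs 129; the known cells sum to 86, so (2,2) = 43.
From main diagonal, 129 − (55 + 43) gives (3,3) = 31.
From anti-diagonal, 129 − (47 + 43) gives (3,1) = 39.

39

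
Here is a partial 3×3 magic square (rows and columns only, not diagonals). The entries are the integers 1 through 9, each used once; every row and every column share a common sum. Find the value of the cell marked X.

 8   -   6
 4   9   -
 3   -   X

7

The entries are 1 through 9, which sum to 45, so each line sums to 45/3 = 15.
The remaining cell in row 1 is (1,2) = 15 − 14 = 1.
Row 2 needs 15; the known cells sum to 13, so (2,3) = 2.
Using column 2: 1 + 9 + ? → (3,2) = 15 − 10 = 5.
The remaining cell in column 3 is (3,3) = 15 − 8 = 7.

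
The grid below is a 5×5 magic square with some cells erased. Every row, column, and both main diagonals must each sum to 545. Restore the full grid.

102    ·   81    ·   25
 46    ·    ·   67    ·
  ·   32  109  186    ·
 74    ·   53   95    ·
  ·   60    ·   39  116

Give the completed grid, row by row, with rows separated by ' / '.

102 179 81 158 25 / 46 123 165 67 144 / 130 32 109 186 88 / 74 151 53 95 172 / 193 60 137 39 116

The remaining cell in column 4 is (1,4) = 545 − 387 = 158.
Main diagonal needs 545; the known cells sum to 422, so (2,2) = 123.
Using row 1: 102 + 81 + 158 + 25 + ? → (1,2) = 545 − 366 = 179.
Column 2 needs 545; the known cells sum to 394, so (4,2) = 151.
Anti-diagonal must total 545; the given cells sum to 352, so (5,1) = 193.
Row 4: 74 + 151 + 53 + 95 + ? = 545, so (4,5) = 172.
Row 5 needs 545; the known cells sum to 408, so (5,3) = 137.
The remaining cell in column 1 is (3,1) = 545 − 415 = 130.
Using column 3: 81 + 109 + 53 + 137 + ? → (2,3) = 545 − 380 = 165.
Row 2: 46 + 123 + 165 + 67 + ? = 545, so (2,5) = 144.
Using row 3: 130 + 32 + 109 + 186 + ? → (3,5) = 545 − 457 = 88.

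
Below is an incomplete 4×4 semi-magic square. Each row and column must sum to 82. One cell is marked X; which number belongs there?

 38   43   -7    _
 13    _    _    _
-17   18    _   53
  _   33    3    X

From row 1, 82 − (38 + 43 + (-7)) gives (1,4) = 8.
The remaining cell in row 3 is (3,3) = 82 − 54 = 28.
From column 1, 82 − (38 + 13 + (-17)) gives (4,1) = 48.
Column 2: 43 + 18 + 33 + ? = 82, so (2,2) = -12.
The remaining cell in column 3 is (2,3) = 82 − 24 = 58.
The remaining cell in row 2 is (2,4) = 82 − 59 = 23.
Row 4 needs 82; the known cells sum to 84, so (4,4) = -2.

-2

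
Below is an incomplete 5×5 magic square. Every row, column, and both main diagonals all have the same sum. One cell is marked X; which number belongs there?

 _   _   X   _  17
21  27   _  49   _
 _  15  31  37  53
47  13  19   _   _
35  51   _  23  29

45

Anti-diagonal is complete and sums to 145; that is the magic constant.
Using row 3: 15 + 31 + 37 + 53 + ? → (3,1) = 145 − 136 = 9.
Row 5: 35 + 51 + 23 + 29 + ? = 145, so (5,3) = 7.
Using column 1: 21 + 9 + 47 + 35 + ? → (1,1) = 145 − 112 = 33.
From column 2, 145 − (27 + 15 + 13 + 51) gives (1,2) = 39.
Main diagonal needs 145; the known cells sum to 120, so (4,4) = 25.
Using row 4: 47 + 13 + 19 + 25 + ? → (4,5) = 145 − 104 = 41.
The remaining cell in column 4 is (1,4) = 145 − 134 = 11.
Using column 5: 17 + 53 + 41 + 29 + ? → (2,5) = 145 − 140 = 5.
Row 1 needs 145; the known cells sum to 100, so (1,3) = 45.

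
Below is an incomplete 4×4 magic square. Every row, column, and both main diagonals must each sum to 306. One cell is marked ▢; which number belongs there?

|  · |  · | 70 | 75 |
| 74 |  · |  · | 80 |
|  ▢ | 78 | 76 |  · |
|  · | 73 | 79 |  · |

The remaining cell in column 3 is (2,3) = 306 − 225 = 81.
Anti-diagonal: 75 + 81 + 78 + ? = 306, so (4,1) = 72.
Row 2 needs 306; the known cells sum to 235, so (2,2) = 71.
Row 4 needs 306; the known cells sum to 224, so (4,4) = 82.
Using column 2: 71 + 78 + 73 + ? → (1,2) = 306 − 222 = 84.
Using column 4: 75 + 80 + 82 + ? → (3,4) = 306 − 237 = 69.
Main diagonal must total 306; the given cells sum to 229, so (1,1) = 77.
The remaining cell in row 3 is (3,1) = 306 − 223 = 83.

83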